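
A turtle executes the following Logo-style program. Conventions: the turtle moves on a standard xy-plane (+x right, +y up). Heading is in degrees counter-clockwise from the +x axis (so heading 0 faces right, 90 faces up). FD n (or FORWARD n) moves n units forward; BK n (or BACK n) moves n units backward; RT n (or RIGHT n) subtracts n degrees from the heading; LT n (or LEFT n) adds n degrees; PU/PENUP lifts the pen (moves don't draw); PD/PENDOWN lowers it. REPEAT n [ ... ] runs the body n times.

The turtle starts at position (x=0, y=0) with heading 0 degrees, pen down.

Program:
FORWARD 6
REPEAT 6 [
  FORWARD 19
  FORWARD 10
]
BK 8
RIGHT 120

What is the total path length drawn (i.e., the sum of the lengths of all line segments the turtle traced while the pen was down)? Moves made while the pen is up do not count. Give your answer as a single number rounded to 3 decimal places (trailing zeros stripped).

Answer: 188

Derivation:
Executing turtle program step by step:
Start: pos=(0,0), heading=0, pen down
FD 6: (0,0) -> (6,0) [heading=0, draw]
REPEAT 6 [
  -- iteration 1/6 --
  FD 19: (6,0) -> (25,0) [heading=0, draw]
  FD 10: (25,0) -> (35,0) [heading=0, draw]
  -- iteration 2/6 --
  FD 19: (35,0) -> (54,0) [heading=0, draw]
  FD 10: (54,0) -> (64,0) [heading=0, draw]
  -- iteration 3/6 --
  FD 19: (64,0) -> (83,0) [heading=0, draw]
  FD 10: (83,0) -> (93,0) [heading=0, draw]
  -- iteration 4/6 --
  FD 19: (93,0) -> (112,0) [heading=0, draw]
  FD 10: (112,0) -> (122,0) [heading=0, draw]
  -- iteration 5/6 --
  FD 19: (122,0) -> (141,0) [heading=0, draw]
  FD 10: (141,0) -> (151,0) [heading=0, draw]
  -- iteration 6/6 --
  FD 19: (151,0) -> (170,0) [heading=0, draw]
  FD 10: (170,0) -> (180,0) [heading=0, draw]
]
BK 8: (180,0) -> (172,0) [heading=0, draw]
RT 120: heading 0 -> 240
Final: pos=(172,0), heading=240, 14 segment(s) drawn

Segment lengths:
  seg 1: (0,0) -> (6,0), length = 6
  seg 2: (6,0) -> (25,0), length = 19
  seg 3: (25,0) -> (35,0), length = 10
  seg 4: (35,0) -> (54,0), length = 19
  seg 5: (54,0) -> (64,0), length = 10
  seg 6: (64,0) -> (83,0), length = 19
  seg 7: (83,0) -> (93,0), length = 10
  seg 8: (93,0) -> (112,0), length = 19
  seg 9: (112,0) -> (122,0), length = 10
  seg 10: (122,0) -> (141,0), length = 19
  seg 11: (141,0) -> (151,0), length = 10
  seg 12: (151,0) -> (170,0), length = 19
  seg 13: (170,0) -> (180,0), length = 10
  seg 14: (180,0) -> (172,0), length = 8
Total = 188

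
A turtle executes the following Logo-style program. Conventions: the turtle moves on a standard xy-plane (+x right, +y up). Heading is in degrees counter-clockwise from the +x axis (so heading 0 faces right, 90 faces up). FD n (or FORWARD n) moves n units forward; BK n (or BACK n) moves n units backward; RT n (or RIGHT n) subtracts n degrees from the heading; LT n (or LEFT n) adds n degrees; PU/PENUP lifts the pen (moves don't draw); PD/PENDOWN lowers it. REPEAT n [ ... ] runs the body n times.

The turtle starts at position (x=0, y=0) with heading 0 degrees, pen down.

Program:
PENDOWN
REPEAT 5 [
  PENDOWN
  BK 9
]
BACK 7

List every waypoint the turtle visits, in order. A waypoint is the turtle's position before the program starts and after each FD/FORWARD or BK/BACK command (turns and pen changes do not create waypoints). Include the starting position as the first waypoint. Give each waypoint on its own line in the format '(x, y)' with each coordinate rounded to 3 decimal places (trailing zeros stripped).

Answer: (0, 0)
(-9, 0)
(-18, 0)
(-27, 0)
(-36, 0)
(-45, 0)
(-52, 0)

Derivation:
Executing turtle program step by step:
Start: pos=(0,0), heading=0, pen down
PD: pen down
REPEAT 5 [
  -- iteration 1/5 --
  PD: pen down
  BK 9: (0,0) -> (-9,0) [heading=0, draw]
  -- iteration 2/5 --
  PD: pen down
  BK 9: (-9,0) -> (-18,0) [heading=0, draw]
  -- iteration 3/5 --
  PD: pen down
  BK 9: (-18,0) -> (-27,0) [heading=0, draw]
  -- iteration 4/5 --
  PD: pen down
  BK 9: (-27,0) -> (-36,0) [heading=0, draw]
  -- iteration 5/5 --
  PD: pen down
  BK 9: (-36,0) -> (-45,0) [heading=0, draw]
]
BK 7: (-45,0) -> (-52,0) [heading=0, draw]
Final: pos=(-52,0), heading=0, 6 segment(s) drawn
Waypoints (7 total):
(0, 0)
(-9, 0)
(-18, 0)
(-27, 0)
(-36, 0)
(-45, 0)
(-52, 0)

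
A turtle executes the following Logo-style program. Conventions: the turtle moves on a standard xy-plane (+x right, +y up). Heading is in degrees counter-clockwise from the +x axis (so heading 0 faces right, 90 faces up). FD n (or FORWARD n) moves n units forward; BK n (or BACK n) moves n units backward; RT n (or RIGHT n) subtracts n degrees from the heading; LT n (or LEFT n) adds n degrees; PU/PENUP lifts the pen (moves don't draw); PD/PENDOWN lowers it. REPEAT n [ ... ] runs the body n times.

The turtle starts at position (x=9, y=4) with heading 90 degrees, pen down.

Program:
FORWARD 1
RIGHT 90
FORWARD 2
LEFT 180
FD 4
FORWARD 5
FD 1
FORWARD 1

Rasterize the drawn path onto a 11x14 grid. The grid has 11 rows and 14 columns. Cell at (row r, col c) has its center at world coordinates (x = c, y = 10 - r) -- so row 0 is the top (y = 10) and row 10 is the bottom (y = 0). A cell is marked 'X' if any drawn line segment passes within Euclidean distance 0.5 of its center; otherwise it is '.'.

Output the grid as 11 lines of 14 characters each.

Answer: ..............
..............
..............
..............
..............
XXXXXXXXXXXX..
.........X....
..............
..............
..............
..............

Derivation:
Segment 0: (9,4) -> (9,5)
Segment 1: (9,5) -> (11,5)
Segment 2: (11,5) -> (7,5)
Segment 3: (7,5) -> (2,5)
Segment 4: (2,5) -> (1,5)
Segment 5: (1,5) -> (0,5)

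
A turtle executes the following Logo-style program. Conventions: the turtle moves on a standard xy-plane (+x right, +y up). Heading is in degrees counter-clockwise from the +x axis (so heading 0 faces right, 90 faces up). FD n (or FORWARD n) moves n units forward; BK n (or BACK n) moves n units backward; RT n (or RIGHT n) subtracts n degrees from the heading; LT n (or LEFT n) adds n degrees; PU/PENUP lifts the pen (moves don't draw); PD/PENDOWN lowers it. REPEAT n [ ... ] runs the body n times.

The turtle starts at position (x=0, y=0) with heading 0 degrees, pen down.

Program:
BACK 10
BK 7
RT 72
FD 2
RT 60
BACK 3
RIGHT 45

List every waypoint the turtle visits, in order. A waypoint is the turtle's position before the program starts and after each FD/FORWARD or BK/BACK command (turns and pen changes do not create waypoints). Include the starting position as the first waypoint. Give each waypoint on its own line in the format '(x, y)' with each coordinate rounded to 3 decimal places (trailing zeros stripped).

Executing turtle program step by step:
Start: pos=(0,0), heading=0, pen down
BK 10: (0,0) -> (-10,0) [heading=0, draw]
BK 7: (-10,0) -> (-17,0) [heading=0, draw]
RT 72: heading 0 -> 288
FD 2: (-17,0) -> (-16.382,-1.902) [heading=288, draw]
RT 60: heading 288 -> 228
BK 3: (-16.382,-1.902) -> (-14.375,0.327) [heading=228, draw]
RT 45: heading 228 -> 183
Final: pos=(-14.375,0.327), heading=183, 4 segment(s) drawn
Waypoints (5 total):
(0, 0)
(-10, 0)
(-17, 0)
(-16.382, -1.902)
(-14.375, 0.327)

Answer: (0, 0)
(-10, 0)
(-17, 0)
(-16.382, -1.902)
(-14.375, 0.327)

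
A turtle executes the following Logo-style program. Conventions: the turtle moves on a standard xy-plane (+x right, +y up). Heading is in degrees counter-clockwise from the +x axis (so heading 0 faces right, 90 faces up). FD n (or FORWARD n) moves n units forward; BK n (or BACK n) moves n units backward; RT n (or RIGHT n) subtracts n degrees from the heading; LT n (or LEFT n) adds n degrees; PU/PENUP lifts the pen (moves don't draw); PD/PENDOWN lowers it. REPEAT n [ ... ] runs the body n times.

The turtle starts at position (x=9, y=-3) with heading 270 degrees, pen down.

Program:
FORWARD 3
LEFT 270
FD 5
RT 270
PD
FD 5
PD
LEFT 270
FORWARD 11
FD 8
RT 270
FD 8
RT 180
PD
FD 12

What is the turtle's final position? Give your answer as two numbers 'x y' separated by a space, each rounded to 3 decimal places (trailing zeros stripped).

Answer: -15 -7

Derivation:
Executing turtle program step by step:
Start: pos=(9,-3), heading=270, pen down
FD 3: (9,-3) -> (9,-6) [heading=270, draw]
LT 270: heading 270 -> 180
FD 5: (9,-6) -> (4,-6) [heading=180, draw]
RT 270: heading 180 -> 270
PD: pen down
FD 5: (4,-6) -> (4,-11) [heading=270, draw]
PD: pen down
LT 270: heading 270 -> 180
FD 11: (4,-11) -> (-7,-11) [heading=180, draw]
FD 8: (-7,-11) -> (-15,-11) [heading=180, draw]
RT 270: heading 180 -> 270
FD 8: (-15,-11) -> (-15,-19) [heading=270, draw]
RT 180: heading 270 -> 90
PD: pen down
FD 12: (-15,-19) -> (-15,-7) [heading=90, draw]
Final: pos=(-15,-7), heading=90, 7 segment(s) drawn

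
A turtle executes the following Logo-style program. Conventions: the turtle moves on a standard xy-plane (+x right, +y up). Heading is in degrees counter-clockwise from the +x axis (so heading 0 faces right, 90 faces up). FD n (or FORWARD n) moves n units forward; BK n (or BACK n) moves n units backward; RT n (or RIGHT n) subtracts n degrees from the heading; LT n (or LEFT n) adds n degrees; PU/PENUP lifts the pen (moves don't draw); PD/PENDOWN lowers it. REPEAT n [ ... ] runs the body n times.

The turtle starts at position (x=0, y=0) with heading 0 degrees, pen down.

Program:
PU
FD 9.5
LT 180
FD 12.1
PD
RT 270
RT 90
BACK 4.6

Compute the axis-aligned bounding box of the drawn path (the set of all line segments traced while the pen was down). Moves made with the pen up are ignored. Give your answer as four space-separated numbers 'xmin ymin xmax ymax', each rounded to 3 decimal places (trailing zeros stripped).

Answer: -2.6 0 2 0

Derivation:
Executing turtle program step by step:
Start: pos=(0,0), heading=0, pen down
PU: pen up
FD 9.5: (0,0) -> (9.5,0) [heading=0, move]
LT 180: heading 0 -> 180
FD 12.1: (9.5,0) -> (-2.6,0) [heading=180, move]
PD: pen down
RT 270: heading 180 -> 270
RT 90: heading 270 -> 180
BK 4.6: (-2.6,0) -> (2,0) [heading=180, draw]
Final: pos=(2,0), heading=180, 1 segment(s) drawn

Segment endpoints: x in {-2.6, 2}, y in {0, 0}
xmin=-2.6, ymin=0, xmax=2, ymax=0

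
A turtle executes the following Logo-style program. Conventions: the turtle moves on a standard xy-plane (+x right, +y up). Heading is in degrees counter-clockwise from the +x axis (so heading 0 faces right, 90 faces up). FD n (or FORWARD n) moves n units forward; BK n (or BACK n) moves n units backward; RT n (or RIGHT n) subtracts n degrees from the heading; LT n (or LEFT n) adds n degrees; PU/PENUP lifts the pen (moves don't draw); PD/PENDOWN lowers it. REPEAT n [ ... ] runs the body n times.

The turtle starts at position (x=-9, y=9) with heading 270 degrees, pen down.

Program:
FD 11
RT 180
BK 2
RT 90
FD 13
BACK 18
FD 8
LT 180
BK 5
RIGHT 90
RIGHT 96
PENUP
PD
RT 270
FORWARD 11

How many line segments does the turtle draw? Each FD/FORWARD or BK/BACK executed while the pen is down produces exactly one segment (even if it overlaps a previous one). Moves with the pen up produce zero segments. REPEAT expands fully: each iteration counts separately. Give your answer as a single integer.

Answer: 7

Derivation:
Executing turtle program step by step:
Start: pos=(-9,9), heading=270, pen down
FD 11: (-9,9) -> (-9,-2) [heading=270, draw]
RT 180: heading 270 -> 90
BK 2: (-9,-2) -> (-9,-4) [heading=90, draw]
RT 90: heading 90 -> 0
FD 13: (-9,-4) -> (4,-4) [heading=0, draw]
BK 18: (4,-4) -> (-14,-4) [heading=0, draw]
FD 8: (-14,-4) -> (-6,-4) [heading=0, draw]
LT 180: heading 0 -> 180
BK 5: (-6,-4) -> (-1,-4) [heading=180, draw]
RT 90: heading 180 -> 90
RT 96: heading 90 -> 354
PU: pen up
PD: pen down
RT 270: heading 354 -> 84
FD 11: (-1,-4) -> (0.15,6.94) [heading=84, draw]
Final: pos=(0.15,6.94), heading=84, 7 segment(s) drawn
Segments drawn: 7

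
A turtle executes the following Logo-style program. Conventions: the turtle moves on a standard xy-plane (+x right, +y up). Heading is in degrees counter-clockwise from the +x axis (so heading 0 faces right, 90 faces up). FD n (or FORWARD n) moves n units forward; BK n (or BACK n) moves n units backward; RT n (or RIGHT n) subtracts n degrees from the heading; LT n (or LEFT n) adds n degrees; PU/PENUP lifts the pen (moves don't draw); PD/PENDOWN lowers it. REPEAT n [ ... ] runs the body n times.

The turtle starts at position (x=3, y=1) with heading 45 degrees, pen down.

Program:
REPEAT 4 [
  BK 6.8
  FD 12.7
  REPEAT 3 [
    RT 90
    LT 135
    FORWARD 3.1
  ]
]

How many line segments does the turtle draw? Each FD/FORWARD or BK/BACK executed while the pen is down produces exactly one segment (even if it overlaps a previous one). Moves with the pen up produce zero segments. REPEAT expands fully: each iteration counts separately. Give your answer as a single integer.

Answer: 20

Derivation:
Executing turtle program step by step:
Start: pos=(3,1), heading=45, pen down
REPEAT 4 [
  -- iteration 1/4 --
  BK 6.8: (3,1) -> (-1.808,-3.808) [heading=45, draw]
  FD 12.7: (-1.808,-3.808) -> (7.172,5.172) [heading=45, draw]
  REPEAT 3 [
    -- iteration 1/3 --
    RT 90: heading 45 -> 315
    LT 135: heading 315 -> 90
    FD 3.1: (7.172,5.172) -> (7.172,8.272) [heading=90, draw]
    -- iteration 2/3 --
    RT 90: heading 90 -> 0
    LT 135: heading 0 -> 135
    FD 3.1: (7.172,8.272) -> (4.98,10.464) [heading=135, draw]
    -- iteration 3/3 --
    RT 90: heading 135 -> 45
    LT 135: heading 45 -> 180
    FD 3.1: (4.98,10.464) -> (1.88,10.464) [heading=180, draw]
  ]
  -- iteration 2/4 --
  BK 6.8: (1.88,10.464) -> (8.68,10.464) [heading=180, draw]
  FD 12.7: (8.68,10.464) -> (-4.02,10.464) [heading=180, draw]
  REPEAT 3 [
    -- iteration 1/3 --
    RT 90: heading 180 -> 90
    LT 135: heading 90 -> 225
    FD 3.1: (-4.02,10.464) -> (-6.212,8.272) [heading=225, draw]
    -- iteration 2/3 --
    RT 90: heading 225 -> 135
    LT 135: heading 135 -> 270
    FD 3.1: (-6.212,8.272) -> (-6.212,5.172) [heading=270, draw]
    -- iteration 3/3 --
    RT 90: heading 270 -> 180
    LT 135: heading 180 -> 315
    FD 3.1: (-6.212,5.172) -> (-4.02,2.98) [heading=315, draw]
  ]
  -- iteration 3/4 --
  BK 6.8: (-4.02,2.98) -> (-8.828,7.788) [heading=315, draw]
  FD 12.7: (-8.828,7.788) -> (0.152,-1.192) [heading=315, draw]
  REPEAT 3 [
    -- iteration 1/3 --
    RT 90: heading 315 -> 225
    LT 135: heading 225 -> 0
    FD 3.1: (0.152,-1.192) -> (3.252,-1.192) [heading=0, draw]
    -- iteration 2/3 --
    RT 90: heading 0 -> 270
    LT 135: heading 270 -> 45
    FD 3.1: (3.252,-1.192) -> (5.444,1) [heading=45, draw]
    -- iteration 3/3 --
    RT 90: heading 45 -> 315
    LT 135: heading 315 -> 90
    FD 3.1: (5.444,1) -> (5.444,4.1) [heading=90, draw]
  ]
  -- iteration 4/4 --
  BK 6.8: (5.444,4.1) -> (5.444,-2.7) [heading=90, draw]
  FD 12.7: (5.444,-2.7) -> (5.444,10) [heading=90, draw]
  REPEAT 3 [
    -- iteration 1/3 --
    RT 90: heading 90 -> 0
    LT 135: heading 0 -> 135
    FD 3.1: (5.444,10) -> (3.252,12.192) [heading=135, draw]
    -- iteration 2/3 --
    RT 90: heading 135 -> 45
    LT 135: heading 45 -> 180
    FD 3.1: (3.252,12.192) -> (0.152,12.192) [heading=180, draw]
    -- iteration 3/3 --
    RT 90: heading 180 -> 90
    LT 135: heading 90 -> 225
    FD 3.1: (0.152,12.192) -> (-2.04,10) [heading=225, draw]
  ]
]
Final: pos=(-2.04,10), heading=225, 20 segment(s) drawn
Segments drawn: 20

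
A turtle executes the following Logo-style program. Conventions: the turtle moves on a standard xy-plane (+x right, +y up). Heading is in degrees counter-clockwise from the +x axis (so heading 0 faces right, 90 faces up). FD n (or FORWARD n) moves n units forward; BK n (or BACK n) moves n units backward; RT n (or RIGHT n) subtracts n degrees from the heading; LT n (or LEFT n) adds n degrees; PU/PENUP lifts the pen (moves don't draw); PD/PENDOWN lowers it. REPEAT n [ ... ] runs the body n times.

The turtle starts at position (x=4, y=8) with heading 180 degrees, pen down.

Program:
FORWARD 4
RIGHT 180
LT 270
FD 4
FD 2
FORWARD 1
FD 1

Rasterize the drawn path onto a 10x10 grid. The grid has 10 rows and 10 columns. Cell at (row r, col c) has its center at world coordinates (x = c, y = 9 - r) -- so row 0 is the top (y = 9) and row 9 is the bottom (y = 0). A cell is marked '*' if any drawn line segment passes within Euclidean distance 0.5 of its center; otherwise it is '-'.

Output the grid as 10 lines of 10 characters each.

Segment 0: (4,8) -> (0,8)
Segment 1: (0,8) -> (-0,4)
Segment 2: (-0,4) -> (-0,2)
Segment 3: (-0,2) -> (-0,1)
Segment 4: (-0,1) -> (-0,0)

Answer: ----------
*****-----
*---------
*---------
*---------
*---------
*---------
*---------
*---------
*---------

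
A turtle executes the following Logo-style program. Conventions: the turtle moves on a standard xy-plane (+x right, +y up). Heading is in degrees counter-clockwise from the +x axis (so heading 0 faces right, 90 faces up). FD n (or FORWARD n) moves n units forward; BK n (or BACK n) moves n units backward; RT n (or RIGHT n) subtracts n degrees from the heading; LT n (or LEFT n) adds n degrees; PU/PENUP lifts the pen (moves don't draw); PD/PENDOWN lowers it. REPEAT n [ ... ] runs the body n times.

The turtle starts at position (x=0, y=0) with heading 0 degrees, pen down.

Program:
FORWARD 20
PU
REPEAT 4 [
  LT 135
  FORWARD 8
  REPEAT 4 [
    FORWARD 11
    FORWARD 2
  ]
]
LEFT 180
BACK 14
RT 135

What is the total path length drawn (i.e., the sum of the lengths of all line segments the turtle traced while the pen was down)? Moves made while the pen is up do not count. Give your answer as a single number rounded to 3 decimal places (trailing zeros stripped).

Executing turtle program step by step:
Start: pos=(0,0), heading=0, pen down
FD 20: (0,0) -> (20,0) [heading=0, draw]
PU: pen up
REPEAT 4 [
  -- iteration 1/4 --
  LT 135: heading 0 -> 135
  FD 8: (20,0) -> (14.343,5.657) [heading=135, move]
  REPEAT 4 [
    -- iteration 1/4 --
    FD 11: (14.343,5.657) -> (6.565,13.435) [heading=135, move]
    FD 2: (6.565,13.435) -> (5.151,14.849) [heading=135, move]
    -- iteration 2/4 --
    FD 11: (5.151,14.849) -> (-2.627,22.627) [heading=135, move]
    FD 2: (-2.627,22.627) -> (-4.042,24.042) [heading=135, move]
    -- iteration 3/4 --
    FD 11: (-4.042,24.042) -> (-11.82,31.82) [heading=135, move]
    FD 2: (-11.82,31.82) -> (-13.234,33.234) [heading=135, move]
    -- iteration 4/4 --
    FD 11: (-13.234,33.234) -> (-21.012,41.012) [heading=135, move]
    FD 2: (-21.012,41.012) -> (-22.426,42.426) [heading=135, move]
  ]
  -- iteration 2/4 --
  LT 135: heading 135 -> 270
  FD 8: (-22.426,42.426) -> (-22.426,34.426) [heading=270, move]
  REPEAT 4 [
    -- iteration 1/4 --
    FD 11: (-22.426,34.426) -> (-22.426,23.426) [heading=270, move]
    FD 2: (-22.426,23.426) -> (-22.426,21.426) [heading=270, move]
    -- iteration 2/4 --
    FD 11: (-22.426,21.426) -> (-22.426,10.426) [heading=270, move]
    FD 2: (-22.426,10.426) -> (-22.426,8.426) [heading=270, move]
    -- iteration 3/4 --
    FD 11: (-22.426,8.426) -> (-22.426,-2.574) [heading=270, move]
    FD 2: (-22.426,-2.574) -> (-22.426,-4.574) [heading=270, move]
    -- iteration 4/4 --
    FD 11: (-22.426,-4.574) -> (-22.426,-15.574) [heading=270, move]
    FD 2: (-22.426,-15.574) -> (-22.426,-17.574) [heading=270, move]
  ]
  -- iteration 3/4 --
  LT 135: heading 270 -> 45
  FD 8: (-22.426,-17.574) -> (-16.77,-11.917) [heading=45, move]
  REPEAT 4 [
    -- iteration 1/4 --
    FD 11: (-16.77,-11.917) -> (-8.991,-4.139) [heading=45, move]
    FD 2: (-8.991,-4.139) -> (-7.577,-2.724) [heading=45, move]
    -- iteration 2/4 --
    FD 11: (-7.577,-2.724) -> (0.201,5.054) [heading=45, move]
    FD 2: (0.201,5.054) -> (1.615,6.468) [heading=45, move]
    -- iteration 3/4 --
    FD 11: (1.615,6.468) -> (9.393,14.246) [heading=45, move]
    FD 2: (9.393,14.246) -> (10.808,15.66) [heading=45, move]
    -- iteration 4/4 --
    FD 11: (10.808,15.66) -> (18.586,23.439) [heading=45, move]
    FD 2: (18.586,23.439) -> (20,24.853) [heading=45, move]
  ]
  -- iteration 4/4 --
  LT 135: heading 45 -> 180
  FD 8: (20,24.853) -> (12,24.853) [heading=180, move]
  REPEAT 4 [
    -- iteration 1/4 --
    FD 11: (12,24.853) -> (1,24.853) [heading=180, move]
    FD 2: (1,24.853) -> (-1,24.853) [heading=180, move]
    -- iteration 2/4 --
    FD 11: (-1,24.853) -> (-12,24.853) [heading=180, move]
    FD 2: (-12,24.853) -> (-14,24.853) [heading=180, move]
    -- iteration 3/4 --
    FD 11: (-14,24.853) -> (-25,24.853) [heading=180, move]
    FD 2: (-25,24.853) -> (-27,24.853) [heading=180, move]
    -- iteration 4/4 --
    FD 11: (-27,24.853) -> (-38,24.853) [heading=180, move]
    FD 2: (-38,24.853) -> (-40,24.853) [heading=180, move]
  ]
]
LT 180: heading 180 -> 0
BK 14: (-40,24.853) -> (-54,24.853) [heading=0, move]
RT 135: heading 0 -> 225
Final: pos=(-54,24.853), heading=225, 1 segment(s) drawn

Segment lengths:
  seg 1: (0,0) -> (20,0), length = 20
Total = 20

Answer: 20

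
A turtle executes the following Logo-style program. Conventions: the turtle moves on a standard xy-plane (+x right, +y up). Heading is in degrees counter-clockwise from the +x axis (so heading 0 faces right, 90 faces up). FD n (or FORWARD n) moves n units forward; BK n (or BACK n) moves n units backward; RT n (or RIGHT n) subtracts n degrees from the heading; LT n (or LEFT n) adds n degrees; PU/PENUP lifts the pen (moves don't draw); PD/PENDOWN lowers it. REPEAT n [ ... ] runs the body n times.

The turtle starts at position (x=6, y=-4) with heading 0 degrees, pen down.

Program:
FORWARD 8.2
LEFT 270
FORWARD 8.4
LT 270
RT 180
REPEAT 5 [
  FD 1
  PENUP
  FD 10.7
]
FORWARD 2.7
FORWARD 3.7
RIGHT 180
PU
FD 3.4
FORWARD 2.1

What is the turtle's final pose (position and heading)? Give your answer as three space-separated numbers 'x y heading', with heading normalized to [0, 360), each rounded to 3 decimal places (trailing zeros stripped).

Executing turtle program step by step:
Start: pos=(6,-4), heading=0, pen down
FD 8.2: (6,-4) -> (14.2,-4) [heading=0, draw]
LT 270: heading 0 -> 270
FD 8.4: (14.2,-4) -> (14.2,-12.4) [heading=270, draw]
LT 270: heading 270 -> 180
RT 180: heading 180 -> 0
REPEAT 5 [
  -- iteration 1/5 --
  FD 1: (14.2,-12.4) -> (15.2,-12.4) [heading=0, draw]
  PU: pen up
  FD 10.7: (15.2,-12.4) -> (25.9,-12.4) [heading=0, move]
  -- iteration 2/5 --
  FD 1: (25.9,-12.4) -> (26.9,-12.4) [heading=0, move]
  PU: pen up
  FD 10.7: (26.9,-12.4) -> (37.6,-12.4) [heading=0, move]
  -- iteration 3/5 --
  FD 1: (37.6,-12.4) -> (38.6,-12.4) [heading=0, move]
  PU: pen up
  FD 10.7: (38.6,-12.4) -> (49.3,-12.4) [heading=0, move]
  -- iteration 4/5 --
  FD 1: (49.3,-12.4) -> (50.3,-12.4) [heading=0, move]
  PU: pen up
  FD 10.7: (50.3,-12.4) -> (61,-12.4) [heading=0, move]
  -- iteration 5/5 --
  FD 1: (61,-12.4) -> (62,-12.4) [heading=0, move]
  PU: pen up
  FD 10.7: (62,-12.4) -> (72.7,-12.4) [heading=0, move]
]
FD 2.7: (72.7,-12.4) -> (75.4,-12.4) [heading=0, move]
FD 3.7: (75.4,-12.4) -> (79.1,-12.4) [heading=0, move]
RT 180: heading 0 -> 180
PU: pen up
FD 3.4: (79.1,-12.4) -> (75.7,-12.4) [heading=180, move]
FD 2.1: (75.7,-12.4) -> (73.6,-12.4) [heading=180, move]
Final: pos=(73.6,-12.4), heading=180, 3 segment(s) drawn

Answer: 73.6 -12.4 180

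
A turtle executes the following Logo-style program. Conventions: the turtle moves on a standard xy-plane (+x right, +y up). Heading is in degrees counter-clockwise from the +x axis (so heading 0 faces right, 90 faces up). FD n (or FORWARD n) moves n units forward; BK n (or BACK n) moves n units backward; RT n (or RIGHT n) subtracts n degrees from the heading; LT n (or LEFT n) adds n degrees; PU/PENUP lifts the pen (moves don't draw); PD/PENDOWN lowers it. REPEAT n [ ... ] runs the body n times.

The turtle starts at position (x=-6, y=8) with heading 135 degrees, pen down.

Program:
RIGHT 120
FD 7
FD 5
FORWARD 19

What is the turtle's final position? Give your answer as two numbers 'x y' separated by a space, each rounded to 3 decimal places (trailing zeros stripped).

Answer: 23.944 16.023

Derivation:
Executing turtle program step by step:
Start: pos=(-6,8), heading=135, pen down
RT 120: heading 135 -> 15
FD 7: (-6,8) -> (0.761,9.812) [heading=15, draw]
FD 5: (0.761,9.812) -> (5.591,11.106) [heading=15, draw]
FD 19: (5.591,11.106) -> (23.944,16.023) [heading=15, draw]
Final: pos=(23.944,16.023), heading=15, 3 segment(s) drawn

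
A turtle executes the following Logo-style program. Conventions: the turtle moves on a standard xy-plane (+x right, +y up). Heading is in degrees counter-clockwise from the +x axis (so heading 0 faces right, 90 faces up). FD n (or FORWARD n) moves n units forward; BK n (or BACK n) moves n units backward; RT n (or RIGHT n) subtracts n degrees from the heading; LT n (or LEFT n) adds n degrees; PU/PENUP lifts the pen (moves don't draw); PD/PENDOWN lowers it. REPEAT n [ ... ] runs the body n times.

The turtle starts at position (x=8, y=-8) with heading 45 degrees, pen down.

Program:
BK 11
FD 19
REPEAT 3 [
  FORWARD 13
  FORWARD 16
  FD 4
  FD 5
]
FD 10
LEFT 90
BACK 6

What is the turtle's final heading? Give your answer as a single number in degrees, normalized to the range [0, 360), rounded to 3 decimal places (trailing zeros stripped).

Executing turtle program step by step:
Start: pos=(8,-8), heading=45, pen down
BK 11: (8,-8) -> (0.222,-15.778) [heading=45, draw]
FD 19: (0.222,-15.778) -> (13.657,-2.343) [heading=45, draw]
REPEAT 3 [
  -- iteration 1/3 --
  FD 13: (13.657,-2.343) -> (22.849,6.849) [heading=45, draw]
  FD 16: (22.849,6.849) -> (34.163,18.163) [heading=45, draw]
  FD 4: (34.163,18.163) -> (36.991,20.991) [heading=45, draw]
  FD 5: (36.991,20.991) -> (40.527,24.527) [heading=45, draw]
  -- iteration 2/3 --
  FD 13: (40.527,24.527) -> (49.719,33.719) [heading=45, draw]
  FD 16: (49.719,33.719) -> (61.033,45.033) [heading=45, draw]
  FD 4: (61.033,45.033) -> (63.861,47.861) [heading=45, draw]
  FD 5: (63.861,47.861) -> (67.397,51.397) [heading=45, draw]
  -- iteration 3/3 --
  FD 13: (67.397,51.397) -> (76.589,60.589) [heading=45, draw]
  FD 16: (76.589,60.589) -> (87.903,71.903) [heading=45, draw]
  FD 4: (87.903,71.903) -> (90.731,74.731) [heading=45, draw]
  FD 5: (90.731,74.731) -> (94.267,78.267) [heading=45, draw]
]
FD 10: (94.267,78.267) -> (101.338,85.338) [heading=45, draw]
LT 90: heading 45 -> 135
BK 6: (101.338,85.338) -> (105.581,81.095) [heading=135, draw]
Final: pos=(105.581,81.095), heading=135, 16 segment(s) drawn

Answer: 135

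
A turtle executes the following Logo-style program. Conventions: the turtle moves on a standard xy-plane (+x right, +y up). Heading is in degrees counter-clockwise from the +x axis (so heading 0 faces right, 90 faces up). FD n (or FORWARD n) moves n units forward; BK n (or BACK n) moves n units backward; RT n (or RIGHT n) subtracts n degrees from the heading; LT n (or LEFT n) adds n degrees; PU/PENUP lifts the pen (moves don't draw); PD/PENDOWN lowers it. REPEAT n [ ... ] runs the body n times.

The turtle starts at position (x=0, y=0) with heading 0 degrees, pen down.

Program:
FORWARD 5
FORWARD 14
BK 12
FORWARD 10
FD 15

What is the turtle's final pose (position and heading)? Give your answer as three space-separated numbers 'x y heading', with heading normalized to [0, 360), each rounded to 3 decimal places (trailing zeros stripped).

Answer: 32 0 0

Derivation:
Executing turtle program step by step:
Start: pos=(0,0), heading=0, pen down
FD 5: (0,0) -> (5,0) [heading=0, draw]
FD 14: (5,0) -> (19,0) [heading=0, draw]
BK 12: (19,0) -> (7,0) [heading=0, draw]
FD 10: (7,0) -> (17,0) [heading=0, draw]
FD 15: (17,0) -> (32,0) [heading=0, draw]
Final: pos=(32,0), heading=0, 5 segment(s) drawn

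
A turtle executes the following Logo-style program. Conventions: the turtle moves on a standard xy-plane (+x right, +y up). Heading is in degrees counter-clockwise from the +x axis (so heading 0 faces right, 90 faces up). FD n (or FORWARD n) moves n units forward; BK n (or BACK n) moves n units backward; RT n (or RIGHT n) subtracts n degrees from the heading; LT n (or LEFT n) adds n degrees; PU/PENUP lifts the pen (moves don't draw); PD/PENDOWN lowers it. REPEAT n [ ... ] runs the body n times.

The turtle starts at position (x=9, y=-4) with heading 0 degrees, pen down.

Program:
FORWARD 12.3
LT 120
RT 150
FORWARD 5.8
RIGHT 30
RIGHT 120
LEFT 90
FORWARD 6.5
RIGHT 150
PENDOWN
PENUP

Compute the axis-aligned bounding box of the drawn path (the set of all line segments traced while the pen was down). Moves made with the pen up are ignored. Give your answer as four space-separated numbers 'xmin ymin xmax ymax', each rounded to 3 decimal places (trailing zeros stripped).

Answer: 9 -13.4 26.323 -4

Derivation:
Executing turtle program step by step:
Start: pos=(9,-4), heading=0, pen down
FD 12.3: (9,-4) -> (21.3,-4) [heading=0, draw]
LT 120: heading 0 -> 120
RT 150: heading 120 -> 330
FD 5.8: (21.3,-4) -> (26.323,-6.9) [heading=330, draw]
RT 30: heading 330 -> 300
RT 120: heading 300 -> 180
LT 90: heading 180 -> 270
FD 6.5: (26.323,-6.9) -> (26.323,-13.4) [heading=270, draw]
RT 150: heading 270 -> 120
PD: pen down
PU: pen up
Final: pos=(26.323,-13.4), heading=120, 3 segment(s) drawn

Segment endpoints: x in {9, 21.3, 26.323}, y in {-13.4, -6.9, -4}
xmin=9, ymin=-13.4, xmax=26.323, ymax=-4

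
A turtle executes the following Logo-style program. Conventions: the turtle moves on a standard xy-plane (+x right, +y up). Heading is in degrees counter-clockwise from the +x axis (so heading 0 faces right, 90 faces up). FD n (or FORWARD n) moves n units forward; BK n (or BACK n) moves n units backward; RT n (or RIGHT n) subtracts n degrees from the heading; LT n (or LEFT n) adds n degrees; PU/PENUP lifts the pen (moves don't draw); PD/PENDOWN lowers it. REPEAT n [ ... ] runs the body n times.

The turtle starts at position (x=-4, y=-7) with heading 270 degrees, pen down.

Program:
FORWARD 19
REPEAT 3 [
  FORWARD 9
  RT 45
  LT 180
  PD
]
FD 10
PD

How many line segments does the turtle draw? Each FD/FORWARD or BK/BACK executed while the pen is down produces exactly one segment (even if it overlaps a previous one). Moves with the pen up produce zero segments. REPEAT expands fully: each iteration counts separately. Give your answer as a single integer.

Answer: 5

Derivation:
Executing turtle program step by step:
Start: pos=(-4,-7), heading=270, pen down
FD 19: (-4,-7) -> (-4,-26) [heading=270, draw]
REPEAT 3 [
  -- iteration 1/3 --
  FD 9: (-4,-26) -> (-4,-35) [heading=270, draw]
  RT 45: heading 270 -> 225
  LT 180: heading 225 -> 45
  PD: pen down
  -- iteration 2/3 --
  FD 9: (-4,-35) -> (2.364,-28.636) [heading=45, draw]
  RT 45: heading 45 -> 0
  LT 180: heading 0 -> 180
  PD: pen down
  -- iteration 3/3 --
  FD 9: (2.364,-28.636) -> (-6.636,-28.636) [heading=180, draw]
  RT 45: heading 180 -> 135
  LT 180: heading 135 -> 315
  PD: pen down
]
FD 10: (-6.636,-28.636) -> (0.435,-35.707) [heading=315, draw]
PD: pen down
Final: pos=(0.435,-35.707), heading=315, 5 segment(s) drawn
Segments drawn: 5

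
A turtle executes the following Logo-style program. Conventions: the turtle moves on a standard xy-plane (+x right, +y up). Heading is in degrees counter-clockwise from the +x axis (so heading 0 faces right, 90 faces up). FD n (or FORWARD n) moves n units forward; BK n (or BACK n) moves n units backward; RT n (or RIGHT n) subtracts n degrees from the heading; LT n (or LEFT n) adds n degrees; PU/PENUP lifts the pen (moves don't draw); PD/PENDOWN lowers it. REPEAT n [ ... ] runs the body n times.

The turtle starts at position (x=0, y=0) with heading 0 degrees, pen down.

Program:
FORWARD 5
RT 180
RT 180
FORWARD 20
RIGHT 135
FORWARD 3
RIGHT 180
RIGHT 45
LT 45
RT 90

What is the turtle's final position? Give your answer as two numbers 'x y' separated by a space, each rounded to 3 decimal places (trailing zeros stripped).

Executing turtle program step by step:
Start: pos=(0,0), heading=0, pen down
FD 5: (0,0) -> (5,0) [heading=0, draw]
RT 180: heading 0 -> 180
RT 180: heading 180 -> 0
FD 20: (5,0) -> (25,0) [heading=0, draw]
RT 135: heading 0 -> 225
FD 3: (25,0) -> (22.879,-2.121) [heading=225, draw]
RT 180: heading 225 -> 45
RT 45: heading 45 -> 0
LT 45: heading 0 -> 45
RT 90: heading 45 -> 315
Final: pos=(22.879,-2.121), heading=315, 3 segment(s) drawn

Answer: 22.879 -2.121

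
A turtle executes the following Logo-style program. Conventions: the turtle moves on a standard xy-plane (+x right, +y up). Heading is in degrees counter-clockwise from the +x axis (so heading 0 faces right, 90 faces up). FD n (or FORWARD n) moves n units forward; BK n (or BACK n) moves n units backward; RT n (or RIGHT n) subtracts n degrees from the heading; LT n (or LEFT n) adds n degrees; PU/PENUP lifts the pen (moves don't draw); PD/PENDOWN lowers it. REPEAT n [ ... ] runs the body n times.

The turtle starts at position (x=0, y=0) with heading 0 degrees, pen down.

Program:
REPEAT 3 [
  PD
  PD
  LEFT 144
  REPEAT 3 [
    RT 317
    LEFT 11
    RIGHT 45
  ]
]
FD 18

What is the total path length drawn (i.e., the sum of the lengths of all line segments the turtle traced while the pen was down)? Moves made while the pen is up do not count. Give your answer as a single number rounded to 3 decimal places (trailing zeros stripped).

Answer: 18

Derivation:
Executing turtle program step by step:
Start: pos=(0,0), heading=0, pen down
REPEAT 3 [
  -- iteration 1/3 --
  PD: pen down
  PD: pen down
  LT 144: heading 0 -> 144
  REPEAT 3 [
    -- iteration 1/3 --
    RT 317: heading 144 -> 187
    LT 11: heading 187 -> 198
    RT 45: heading 198 -> 153
    -- iteration 2/3 --
    RT 317: heading 153 -> 196
    LT 11: heading 196 -> 207
    RT 45: heading 207 -> 162
    -- iteration 3/3 --
    RT 317: heading 162 -> 205
    LT 11: heading 205 -> 216
    RT 45: heading 216 -> 171
  ]
  -- iteration 2/3 --
  PD: pen down
  PD: pen down
  LT 144: heading 171 -> 315
  REPEAT 3 [
    -- iteration 1/3 --
    RT 317: heading 315 -> 358
    LT 11: heading 358 -> 9
    RT 45: heading 9 -> 324
    -- iteration 2/3 --
    RT 317: heading 324 -> 7
    LT 11: heading 7 -> 18
    RT 45: heading 18 -> 333
    -- iteration 3/3 --
    RT 317: heading 333 -> 16
    LT 11: heading 16 -> 27
    RT 45: heading 27 -> 342
  ]
  -- iteration 3/3 --
  PD: pen down
  PD: pen down
  LT 144: heading 342 -> 126
  REPEAT 3 [
    -- iteration 1/3 --
    RT 317: heading 126 -> 169
    LT 11: heading 169 -> 180
    RT 45: heading 180 -> 135
    -- iteration 2/3 --
    RT 317: heading 135 -> 178
    LT 11: heading 178 -> 189
    RT 45: heading 189 -> 144
    -- iteration 3/3 --
    RT 317: heading 144 -> 187
    LT 11: heading 187 -> 198
    RT 45: heading 198 -> 153
  ]
]
FD 18: (0,0) -> (-16.038,8.172) [heading=153, draw]
Final: pos=(-16.038,8.172), heading=153, 1 segment(s) drawn

Segment lengths:
  seg 1: (0,0) -> (-16.038,8.172), length = 18
Total = 18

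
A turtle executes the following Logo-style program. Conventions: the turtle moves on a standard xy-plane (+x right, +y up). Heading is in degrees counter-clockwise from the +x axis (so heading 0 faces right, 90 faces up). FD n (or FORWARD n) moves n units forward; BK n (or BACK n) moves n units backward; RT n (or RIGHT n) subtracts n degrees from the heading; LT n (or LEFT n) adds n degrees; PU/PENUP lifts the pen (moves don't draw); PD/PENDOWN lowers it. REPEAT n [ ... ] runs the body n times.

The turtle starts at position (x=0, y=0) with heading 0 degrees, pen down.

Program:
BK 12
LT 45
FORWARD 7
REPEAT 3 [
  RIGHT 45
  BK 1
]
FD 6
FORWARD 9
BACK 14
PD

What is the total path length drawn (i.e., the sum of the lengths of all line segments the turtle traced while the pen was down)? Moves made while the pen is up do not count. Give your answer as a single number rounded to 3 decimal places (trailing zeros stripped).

Executing turtle program step by step:
Start: pos=(0,0), heading=0, pen down
BK 12: (0,0) -> (-12,0) [heading=0, draw]
LT 45: heading 0 -> 45
FD 7: (-12,0) -> (-7.05,4.95) [heading=45, draw]
REPEAT 3 [
  -- iteration 1/3 --
  RT 45: heading 45 -> 0
  BK 1: (-7.05,4.95) -> (-8.05,4.95) [heading=0, draw]
  -- iteration 2/3 --
  RT 45: heading 0 -> 315
  BK 1: (-8.05,4.95) -> (-8.757,5.657) [heading=315, draw]
  -- iteration 3/3 --
  RT 45: heading 315 -> 270
  BK 1: (-8.757,5.657) -> (-8.757,6.657) [heading=270, draw]
]
FD 6: (-8.757,6.657) -> (-8.757,0.657) [heading=270, draw]
FD 9: (-8.757,0.657) -> (-8.757,-8.343) [heading=270, draw]
BK 14: (-8.757,-8.343) -> (-8.757,5.657) [heading=270, draw]
PD: pen down
Final: pos=(-8.757,5.657), heading=270, 8 segment(s) drawn

Segment lengths:
  seg 1: (0,0) -> (-12,0), length = 12
  seg 2: (-12,0) -> (-7.05,4.95), length = 7
  seg 3: (-7.05,4.95) -> (-8.05,4.95), length = 1
  seg 4: (-8.05,4.95) -> (-8.757,5.657), length = 1
  seg 5: (-8.757,5.657) -> (-8.757,6.657), length = 1
  seg 6: (-8.757,6.657) -> (-8.757,0.657), length = 6
  seg 7: (-8.757,0.657) -> (-8.757,-8.343), length = 9
  seg 8: (-8.757,-8.343) -> (-8.757,5.657), length = 14
Total = 51

Answer: 51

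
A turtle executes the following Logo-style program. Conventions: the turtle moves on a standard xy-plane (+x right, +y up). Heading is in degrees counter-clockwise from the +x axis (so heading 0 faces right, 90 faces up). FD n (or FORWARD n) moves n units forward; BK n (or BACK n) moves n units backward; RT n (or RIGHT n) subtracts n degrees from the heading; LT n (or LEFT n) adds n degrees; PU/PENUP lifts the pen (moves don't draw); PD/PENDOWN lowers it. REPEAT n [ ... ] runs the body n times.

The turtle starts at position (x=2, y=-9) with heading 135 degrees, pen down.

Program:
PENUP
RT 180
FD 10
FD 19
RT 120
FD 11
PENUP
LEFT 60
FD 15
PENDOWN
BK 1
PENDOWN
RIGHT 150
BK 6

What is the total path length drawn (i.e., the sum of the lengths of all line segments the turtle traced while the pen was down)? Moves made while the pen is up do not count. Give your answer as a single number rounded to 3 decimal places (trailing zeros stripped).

Answer: 7

Derivation:
Executing turtle program step by step:
Start: pos=(2,-9), heading=135, pen down
PU: pen up
RT 180: heading 135 -> 315
FD 10: (2,-9) -> (9.071,-16.071) [heading=315, move]
FD 19: (9.071,-16.071) -> (22.506,-29.506) [heading=315, move]
RT 120: heading 315 -> 195
FD 11: (22.506,-29.506) -> (11.881,-32.353) [heading=195, move]
PU: pen up
LT 60: heading 195 -> 255
FD 15: (11.881,-32.353) -> (7.999,-46.842) [heading=255, move]
PD: pen down
BK 1: (7.999,-46.842) -> (8.257,-45.876) [heading=255, draw]
PD: pen down
RT 150: heading 255 -> 105
BK 6: (8.257,-45.876) -> (9.81,-51.672) [heading=105, draw]
Final: pos=(9.81,-51.672), heading=105, 2 segment(s) drawn

Segment lengths:
  seg 1: (7.999,-46.842) -> (8.257,-45.876), length = 1
  seg 2: (8.257,-45.876) -> (9.81,-51.672), length = 6
Total = 7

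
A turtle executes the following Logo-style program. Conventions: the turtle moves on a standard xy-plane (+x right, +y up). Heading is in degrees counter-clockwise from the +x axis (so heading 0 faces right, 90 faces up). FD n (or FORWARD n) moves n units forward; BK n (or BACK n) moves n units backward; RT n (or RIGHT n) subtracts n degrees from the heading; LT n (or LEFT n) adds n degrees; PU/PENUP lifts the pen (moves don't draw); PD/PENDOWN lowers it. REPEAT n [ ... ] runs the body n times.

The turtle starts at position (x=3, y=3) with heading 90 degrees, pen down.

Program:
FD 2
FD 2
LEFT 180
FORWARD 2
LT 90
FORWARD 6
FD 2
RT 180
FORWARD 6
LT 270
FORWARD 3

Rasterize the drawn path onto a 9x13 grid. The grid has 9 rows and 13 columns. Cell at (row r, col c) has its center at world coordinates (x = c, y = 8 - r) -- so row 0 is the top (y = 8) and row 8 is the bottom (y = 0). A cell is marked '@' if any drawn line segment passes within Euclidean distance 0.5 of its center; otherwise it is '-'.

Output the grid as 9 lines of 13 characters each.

Answer: -----@-------
---@-@-------
---@-@-------
---@@@@@@@@@-
---@---------
---@---------
-------------
-------------
-------------

Derivation:
Segment 0: (3,3) -> (3,5)
Segment 1: (3,5) -> (3,7)
Segment 2: (3,7) -> (3,5)
Segment 3: (3,5) -> (9,5)
Segment 4: (9,5) -> (11,5)
Segment 5: (11,5) -> (5,5)
Segment 6: (5,5) -> (5,8)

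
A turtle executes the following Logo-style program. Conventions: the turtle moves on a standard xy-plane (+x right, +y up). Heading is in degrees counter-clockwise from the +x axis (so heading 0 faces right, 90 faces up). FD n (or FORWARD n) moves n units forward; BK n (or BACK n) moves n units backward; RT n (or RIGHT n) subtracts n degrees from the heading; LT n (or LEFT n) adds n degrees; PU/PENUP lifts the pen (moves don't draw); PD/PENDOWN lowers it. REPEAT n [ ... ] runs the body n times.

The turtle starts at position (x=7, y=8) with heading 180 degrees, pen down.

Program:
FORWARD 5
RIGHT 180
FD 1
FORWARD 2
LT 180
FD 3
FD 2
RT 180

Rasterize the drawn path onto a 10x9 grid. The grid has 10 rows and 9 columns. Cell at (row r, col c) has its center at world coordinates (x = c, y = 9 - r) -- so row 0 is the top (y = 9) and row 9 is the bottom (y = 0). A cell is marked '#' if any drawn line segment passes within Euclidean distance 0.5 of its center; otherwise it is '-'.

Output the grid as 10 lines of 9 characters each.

Answer: ---------
########-
---------
---------
---------
---------
---------
---------
---------
---------

Derivation:
Segment 0: (7,8) -> (2,8)
Segment 1: (2,8) -> (3,8)
Segment 2: (3,8) -> (5,8)
Segment 3: (5,8) -> (2,8)
Segment 4: (2,8) -> (0,8)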